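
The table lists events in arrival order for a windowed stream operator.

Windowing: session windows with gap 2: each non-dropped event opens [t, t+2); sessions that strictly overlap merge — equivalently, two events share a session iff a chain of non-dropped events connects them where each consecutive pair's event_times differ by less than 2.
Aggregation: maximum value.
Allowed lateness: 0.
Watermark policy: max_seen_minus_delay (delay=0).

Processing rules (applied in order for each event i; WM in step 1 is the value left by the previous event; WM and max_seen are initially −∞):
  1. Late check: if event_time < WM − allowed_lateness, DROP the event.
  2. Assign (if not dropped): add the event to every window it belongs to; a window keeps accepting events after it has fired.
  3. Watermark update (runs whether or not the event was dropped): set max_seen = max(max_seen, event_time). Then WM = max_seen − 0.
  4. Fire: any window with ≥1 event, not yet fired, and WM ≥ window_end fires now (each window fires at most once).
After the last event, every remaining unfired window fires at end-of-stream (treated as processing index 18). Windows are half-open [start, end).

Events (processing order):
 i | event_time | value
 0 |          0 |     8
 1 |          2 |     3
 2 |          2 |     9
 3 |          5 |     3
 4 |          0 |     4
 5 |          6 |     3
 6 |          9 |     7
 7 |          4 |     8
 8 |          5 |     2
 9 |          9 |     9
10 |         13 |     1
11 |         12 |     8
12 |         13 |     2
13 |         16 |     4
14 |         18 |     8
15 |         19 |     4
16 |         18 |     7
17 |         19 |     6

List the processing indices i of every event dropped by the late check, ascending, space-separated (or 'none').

4 7 8 11 16

i=0 t=0 v=8: → [0,2); WM=0
i=1 t=2 v=3: → [2,4); WM=2
i=2 t=2 v=9: → [2,4); WM=2
i=3 t=5 v=3: → [5,7); WM=5
i=4 t=0 v=4: DROP (t<5-0); WM=5
i=5 t=6 v=3: → [5,8); WM=6
i=6 t=9 v=7: → [9,11); WM=9
i=7 t=4 v=8: DROP (t<9-0); WM=9
i=8 t=5 v=2: DROP (t<9-0); WM=9
i=9 t=9 v=9: → [9,11); WM=9
i=10 t=13 v=1: → [13,15); WM=13
i=11 t=12 v=8: DROP (t<13-0); WM=13
i=12 t=13 v=2: → [13,15); WM=13
i=13 t=16 v=4: → [16,18); WM=16
i=14 t=18 v=8: → [18,20); WM=18
i=15 t=19 v=4: → [18,21); WM=19
i=16 t=18 v=7: DROP (t<19-0); WM=19
i=17 t=19 v=6: → [18,21); WM=19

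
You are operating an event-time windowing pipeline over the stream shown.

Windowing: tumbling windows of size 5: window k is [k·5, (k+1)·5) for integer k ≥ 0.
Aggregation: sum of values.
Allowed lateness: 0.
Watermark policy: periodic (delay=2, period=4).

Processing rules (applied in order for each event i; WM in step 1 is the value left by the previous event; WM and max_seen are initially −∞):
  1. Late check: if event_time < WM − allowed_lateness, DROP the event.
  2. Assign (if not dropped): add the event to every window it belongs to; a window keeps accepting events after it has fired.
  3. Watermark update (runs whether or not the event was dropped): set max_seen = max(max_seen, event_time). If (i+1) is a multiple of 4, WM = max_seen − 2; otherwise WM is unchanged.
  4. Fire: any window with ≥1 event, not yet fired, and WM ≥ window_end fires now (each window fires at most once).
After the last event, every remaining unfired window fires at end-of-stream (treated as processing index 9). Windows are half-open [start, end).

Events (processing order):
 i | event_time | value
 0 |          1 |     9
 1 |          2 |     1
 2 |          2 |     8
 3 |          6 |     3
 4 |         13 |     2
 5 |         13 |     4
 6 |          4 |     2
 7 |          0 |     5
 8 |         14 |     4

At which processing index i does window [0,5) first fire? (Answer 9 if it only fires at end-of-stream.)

7

i=0 t=1 v=9: → [0,5); WM=−∞
i=1 t=2 v=1: → [0,5); WM=−∞
i=2 t=2 v=8: → [0,5); WM=−∞
i=3 t=6 v=3: → [5,10); WM=4
i=4 t=13 v=2: → [10,15); WM=4
i=5 t=13 v=4: → [10,15); WM=4
i=6 t=4 v=2: → [0,5); WM=4
i=7 t=0 v=5: DROP (t<4-0); WM=11; [0,5) fires=20 [5,10) fires=3
i=8 t=14 v=4: → [10,15); WM=11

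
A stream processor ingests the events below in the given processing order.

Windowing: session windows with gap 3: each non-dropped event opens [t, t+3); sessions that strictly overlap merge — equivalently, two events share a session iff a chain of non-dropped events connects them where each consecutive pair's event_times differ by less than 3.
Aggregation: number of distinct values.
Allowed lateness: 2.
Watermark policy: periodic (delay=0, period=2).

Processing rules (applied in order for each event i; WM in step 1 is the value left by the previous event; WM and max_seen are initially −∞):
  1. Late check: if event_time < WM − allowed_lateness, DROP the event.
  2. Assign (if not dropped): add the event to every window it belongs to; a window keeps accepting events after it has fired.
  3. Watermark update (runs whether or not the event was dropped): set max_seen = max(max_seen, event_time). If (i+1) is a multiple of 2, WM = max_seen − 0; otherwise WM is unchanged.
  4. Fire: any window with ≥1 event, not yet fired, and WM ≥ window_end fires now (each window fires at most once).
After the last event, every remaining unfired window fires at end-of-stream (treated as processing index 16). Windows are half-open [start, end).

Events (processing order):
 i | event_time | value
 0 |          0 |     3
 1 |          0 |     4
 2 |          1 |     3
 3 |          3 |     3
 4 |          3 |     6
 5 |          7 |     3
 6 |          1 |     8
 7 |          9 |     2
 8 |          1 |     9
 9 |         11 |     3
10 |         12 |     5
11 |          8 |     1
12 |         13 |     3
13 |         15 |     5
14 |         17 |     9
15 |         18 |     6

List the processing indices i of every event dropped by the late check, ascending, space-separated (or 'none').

i=0 t=0 v=3: → [0,3); WM=−∞
i=1 t=0 v=4: → [0,3); WM=0
i=2 t=1 v=3: → [0,4); WM=0
i=3 t=3 v=3: → [0,6); WM=3
i=4 t=3 v=6: → [0,6); WM=3
i=5 t=7 v=3: → [7,10); WM=7
i=6 t=1 v=8: DROP (t<7-2); WM=7
i=7 t=9 v=2: → [7,12); WM=9
i=8 t=1 v=9: DROP (t<9-2); WM=9
i=9 t=11 v=3: → [7,14); WM=11
i=10 t=12 v=5: → [7,15); WM=11
i=11 t=8 v=1: DROP (t<11-2); WM=12
i=12 t=13 v=3: → [7,16); WM=12
i=13 t=15 v=5: → [7,18); WM=15
i=14 t=17 v=9: → [7,20); WM=15
i=15 t=18 v=6: → [7,21); WM=18

6 8 11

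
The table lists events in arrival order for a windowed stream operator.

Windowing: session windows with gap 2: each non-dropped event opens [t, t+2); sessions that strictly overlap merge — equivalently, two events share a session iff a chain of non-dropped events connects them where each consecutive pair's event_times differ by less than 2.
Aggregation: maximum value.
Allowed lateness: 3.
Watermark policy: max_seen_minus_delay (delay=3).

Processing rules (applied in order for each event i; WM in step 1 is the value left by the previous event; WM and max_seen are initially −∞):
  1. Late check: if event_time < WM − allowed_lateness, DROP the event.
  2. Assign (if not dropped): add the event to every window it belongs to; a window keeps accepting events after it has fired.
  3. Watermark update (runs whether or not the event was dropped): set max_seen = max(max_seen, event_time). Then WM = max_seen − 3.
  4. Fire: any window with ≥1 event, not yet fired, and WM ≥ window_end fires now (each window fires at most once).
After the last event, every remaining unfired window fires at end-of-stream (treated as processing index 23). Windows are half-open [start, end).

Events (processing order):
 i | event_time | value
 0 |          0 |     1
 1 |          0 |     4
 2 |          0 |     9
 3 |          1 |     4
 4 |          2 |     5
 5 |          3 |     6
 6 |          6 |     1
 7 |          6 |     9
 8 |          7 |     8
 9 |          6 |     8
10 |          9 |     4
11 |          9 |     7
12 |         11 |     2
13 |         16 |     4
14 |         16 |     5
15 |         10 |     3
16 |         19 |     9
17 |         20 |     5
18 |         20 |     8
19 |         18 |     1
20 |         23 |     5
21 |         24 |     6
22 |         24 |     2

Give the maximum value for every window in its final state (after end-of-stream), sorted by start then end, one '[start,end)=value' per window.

i=0 t=0 v=1: → [0,2); WM=-3
i=1 t=0 v=4: → [0,2); WM=-3
i=2 t=0 v=9: → [0,2); WM=-3
i=3 t=1 v=4: → [0,3); WM=-2
i=4 t=2 v=5: → [0,4); WM=-1
i=5 t=3 v=6: → [0,5); WM=0
i=6 t=6 v=1: → [6,8); WM=3
i=7 t=6 v=9: → [6,8); WM=3
i=8 t=7 v=8: → [6,9); WM=4
i=9 t=6 v=8: → [6,9); WM=4
i=10 t=9 v=4: → [9,11); WM=6
i=11 t=9 v=7: → [9,11); WM=6
i=12 t=11 v=2: → [11,13); WM=8
i=13 t=16 v=4: → [16,18); WM=13
i=14 t=16 v=5: → [16,18); WM=13
i=15 t=10 v=3: → [9,13); WM=13
i=16 t=19 v=9: → [19,21); WM=16
i=17 t=20 v=5: → [19,22); WM=17
i=18 t=20 v=8: → [19,22); WM=17
i=19 t=18 v=1: → [18,22); WM=17
i=20 t=23 v=5: → [23,25); WM=20
i=21 t=24 v=6: → [23,26); WM=21
i=22 t=24 v=2: → [23,26); WM=21

[0,5)=9 [6,9)=9 [9,13)=7 [16,18)=5 [18,22)=9 [23,26)=6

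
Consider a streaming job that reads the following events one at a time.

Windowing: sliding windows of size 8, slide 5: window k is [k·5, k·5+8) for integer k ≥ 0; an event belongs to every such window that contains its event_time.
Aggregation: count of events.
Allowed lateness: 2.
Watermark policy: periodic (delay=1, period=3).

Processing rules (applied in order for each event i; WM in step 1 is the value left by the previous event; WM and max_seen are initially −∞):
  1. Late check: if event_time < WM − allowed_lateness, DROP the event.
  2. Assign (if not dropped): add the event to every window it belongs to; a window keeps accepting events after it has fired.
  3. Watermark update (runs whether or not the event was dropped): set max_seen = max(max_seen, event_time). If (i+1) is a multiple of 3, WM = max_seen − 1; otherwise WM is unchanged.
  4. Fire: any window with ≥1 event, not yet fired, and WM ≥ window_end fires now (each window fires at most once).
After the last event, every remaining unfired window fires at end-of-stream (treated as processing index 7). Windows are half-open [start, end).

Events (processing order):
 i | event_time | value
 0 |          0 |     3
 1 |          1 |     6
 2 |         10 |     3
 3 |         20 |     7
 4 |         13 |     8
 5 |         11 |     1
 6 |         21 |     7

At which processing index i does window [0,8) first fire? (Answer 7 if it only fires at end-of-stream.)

i=0 t=0 v=3: → [0,8); WM=−∞
i=1 t=1 v=6: → [0,8); WM=−∞
i=2 t=10 v=3: → [10,18),[5,13); WM=9; [0,8) fires=2
i=3 t=20 v=7: → [20,28),[15,23); WM=9
i=4 t=13 v=8: → [10,18); WM=9
i=5 t=11 v=1: → [10,18),[5,13); WM=19; [5,13) fires=2 [10,18) fires=3
i=6 t=21 v=7: → [20,28),[15,23); WM=19

2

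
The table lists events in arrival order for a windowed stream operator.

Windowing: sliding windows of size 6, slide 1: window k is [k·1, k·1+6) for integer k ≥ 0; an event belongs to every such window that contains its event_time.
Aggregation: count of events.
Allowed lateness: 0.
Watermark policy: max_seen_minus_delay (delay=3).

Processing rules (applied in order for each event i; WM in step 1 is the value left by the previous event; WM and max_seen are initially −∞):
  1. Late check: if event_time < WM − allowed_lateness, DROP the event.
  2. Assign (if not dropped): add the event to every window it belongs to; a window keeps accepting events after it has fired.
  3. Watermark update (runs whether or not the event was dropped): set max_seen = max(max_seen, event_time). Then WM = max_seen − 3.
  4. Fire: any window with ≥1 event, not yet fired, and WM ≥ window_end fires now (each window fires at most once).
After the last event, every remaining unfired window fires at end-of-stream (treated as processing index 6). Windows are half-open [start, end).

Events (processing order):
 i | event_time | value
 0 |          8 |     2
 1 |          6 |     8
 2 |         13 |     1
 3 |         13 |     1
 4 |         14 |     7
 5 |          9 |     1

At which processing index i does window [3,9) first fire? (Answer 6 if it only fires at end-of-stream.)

2

i=0 t=8 v=2: → [8,14),[7,13),[6,12),[5,11),[4,10),[3,9); WM=5
i=1 t=6 v=8: → [6,12),[5,11),[4,10),[3,9),[2,8),[1,7); WM=5
i=2 t=13 v=1: → [13,19),[12,18),[11,17),[10,16),[9,15),[8,14); WM=10; [1,7) fires=1 [2,8) fires=1 [3,9) fires=2 [4,10) fires=2
i=3 t=13 v=1: → [13,19),[12,18),[11,17),[10,16),[9,15),[8,14); WM=10
i=4 t=14 v=7: → [14,20),[13,19),[12,18),[11,17),[10,16),[9,15); WM=11; [5,11) fires=2
i=5 t=9 v=1: DROP (t<11-0); WM=11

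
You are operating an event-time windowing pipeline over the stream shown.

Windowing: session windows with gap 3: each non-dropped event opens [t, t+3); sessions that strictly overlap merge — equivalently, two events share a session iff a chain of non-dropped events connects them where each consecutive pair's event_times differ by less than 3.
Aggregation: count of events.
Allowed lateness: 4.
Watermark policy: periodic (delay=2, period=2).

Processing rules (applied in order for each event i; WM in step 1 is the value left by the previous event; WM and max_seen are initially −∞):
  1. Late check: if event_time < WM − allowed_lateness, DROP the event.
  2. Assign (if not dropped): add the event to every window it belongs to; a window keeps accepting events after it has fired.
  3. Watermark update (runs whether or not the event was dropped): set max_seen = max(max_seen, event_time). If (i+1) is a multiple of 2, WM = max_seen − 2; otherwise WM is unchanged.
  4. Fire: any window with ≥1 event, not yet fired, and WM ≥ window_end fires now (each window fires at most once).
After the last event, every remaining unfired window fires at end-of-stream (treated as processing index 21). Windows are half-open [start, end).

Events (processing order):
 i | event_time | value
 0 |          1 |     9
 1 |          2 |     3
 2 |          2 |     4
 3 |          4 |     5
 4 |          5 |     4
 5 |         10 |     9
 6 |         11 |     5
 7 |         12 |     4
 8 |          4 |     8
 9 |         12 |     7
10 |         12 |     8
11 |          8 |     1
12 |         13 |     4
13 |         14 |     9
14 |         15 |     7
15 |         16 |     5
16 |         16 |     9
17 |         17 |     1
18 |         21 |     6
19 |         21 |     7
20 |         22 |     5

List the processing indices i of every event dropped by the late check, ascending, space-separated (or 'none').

8

i=0 t=1 v=9: → [1,4); WM=−∞
i=1 t=2 v=3: → [1,5); WM=0
i=2 t=2 v=4: → [1,5); WM=0
i=3 t=4 v=5: → [1,7); WM=2
i=4 t=5 v=4: → [1,8); WM=2
i=5 t=10 v=9: → [10,13); WM=8
i=6 t=11 v=5: → [10,14); WM=8
i=7 t=12 v=4: → [10,15); WM=10
i=8 t=4 v=8: DROP (t<10-4); WM=10
i=9 t=12 v=7: → [10,15); WM=10
i=10 t=12 v=8: → [10,15); WM=10
i=11 t=8 v=1: → [8,15); WM=10
i=12 t=13 v=4: → [8,16); WM=10
i=13 t=14 v=9: → [8,17); WM=12
i=14 t=15 v=7: → [8,18); WM=12
i=15 t=16 v=5: → [8,19); WM=14
i=16 t=16 v=9: → [8,19); WM=14
i=17 t=17 v=1: → [8,20); WM=15
i=18 t=21 v=6: → [21,24); WM=15
i=19 t=21 v=7: → [21,24); WM=19
i=20 t=22 v=5: → [21,25); WM=19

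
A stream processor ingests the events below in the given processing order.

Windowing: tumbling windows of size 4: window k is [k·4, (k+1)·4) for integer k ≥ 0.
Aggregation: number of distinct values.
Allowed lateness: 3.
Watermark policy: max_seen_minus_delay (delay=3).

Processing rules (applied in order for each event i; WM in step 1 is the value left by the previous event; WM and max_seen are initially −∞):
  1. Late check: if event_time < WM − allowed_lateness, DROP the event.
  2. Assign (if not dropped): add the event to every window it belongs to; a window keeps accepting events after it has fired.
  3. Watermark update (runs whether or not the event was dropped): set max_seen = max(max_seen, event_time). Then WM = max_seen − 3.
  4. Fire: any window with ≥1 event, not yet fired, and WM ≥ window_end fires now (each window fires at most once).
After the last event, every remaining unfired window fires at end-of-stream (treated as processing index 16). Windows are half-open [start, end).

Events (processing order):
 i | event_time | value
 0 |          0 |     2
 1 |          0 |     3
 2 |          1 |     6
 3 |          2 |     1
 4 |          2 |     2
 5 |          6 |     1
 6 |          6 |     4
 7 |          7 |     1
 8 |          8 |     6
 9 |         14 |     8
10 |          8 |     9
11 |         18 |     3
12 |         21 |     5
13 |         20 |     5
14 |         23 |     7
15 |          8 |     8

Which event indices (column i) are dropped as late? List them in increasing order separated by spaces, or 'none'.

i=0 t=0 v=2: → [0,4); WM=-3
i=1 t=0 v=3: → [0,4); WM=-3
i=2 t=1 v=6: → [0,4); WM=-2
i=3 t=2 v=1: → [0,4); WM=-1
i=4 t=2 v=2: → [0,4); WM=-1
i=5 t=6 v=1: → [4,8); WM=3
i=6 t=6 v=4: → [4,8); WM=3
i=7 t=7 v=1: → [4,8); WM=4; [0,4) fires=4
i=8 t=8 v=6: → [8,12); WM=5
i=9 t=14 v=8: → [12,16); WM=11; [4,8) fires=2
i=10 t=8 v=9: → [8,12); WM=11
i=11 t=18 v=3: → [16,20); WM=15; [8,12) fires=2
i=12 t=21 v=5: → [20,24); WM=18; [12,16) fires=1
i=13 t=20 v=5: → [20,24); WM=18
i=14 t=23 v=7: → [20,24); WM=20; [16,20) fires=1
i=15 t=8 v=8: DROP (t<20-3); WM=20

15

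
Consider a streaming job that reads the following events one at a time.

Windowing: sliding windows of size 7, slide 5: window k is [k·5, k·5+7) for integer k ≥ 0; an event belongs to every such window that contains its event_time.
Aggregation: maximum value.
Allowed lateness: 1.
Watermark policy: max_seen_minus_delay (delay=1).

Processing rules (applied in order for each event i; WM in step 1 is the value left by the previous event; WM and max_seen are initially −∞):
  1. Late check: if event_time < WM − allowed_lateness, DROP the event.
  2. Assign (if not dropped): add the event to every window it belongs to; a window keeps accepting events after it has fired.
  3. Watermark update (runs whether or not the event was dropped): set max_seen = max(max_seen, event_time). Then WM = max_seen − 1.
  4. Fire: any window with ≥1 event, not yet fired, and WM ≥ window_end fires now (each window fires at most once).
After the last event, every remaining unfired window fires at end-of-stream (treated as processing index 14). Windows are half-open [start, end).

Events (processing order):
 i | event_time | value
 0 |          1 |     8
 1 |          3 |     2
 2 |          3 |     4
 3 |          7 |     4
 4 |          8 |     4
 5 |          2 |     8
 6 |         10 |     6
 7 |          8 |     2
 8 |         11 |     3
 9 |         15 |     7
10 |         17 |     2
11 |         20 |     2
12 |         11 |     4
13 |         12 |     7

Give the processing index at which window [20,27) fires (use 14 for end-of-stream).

14

i=0 t=1 v=8: → [0,7); WM=0
i=1 t=3 v=2: → [0,7); WM=2
i=2 t=3 v=4: → [0,7); WM=2
i=3 t=7 v=4: → [5,12); WM=6
i=4 t=8 v=4: → [5,12); WM=7; [0,7) fires=8
i=5 t=2 v=8: DROP (t<7-1); WM=7
i=6 t=10 v=6: → [10,17),[5,12); WM=9
i=7 t=8 v=2: → [5,12); WM=9
i=8 t=11 v=3: → [10,17),[5,12); WM=10
i=9 t=15 v=7: → [15,22),[10,17); WM=14; [5,12) fires=6
i=10 t=17 v=2: → [15,22); WM=16
i=11 t=20 v=2: → [20,27),[15,22); WM=19; [10,17) fires=7
i=12 t=11 v=4: DROP (t<19-1); WM=19
i=13 t=12 v=7: DROP (t<19-1); WM=19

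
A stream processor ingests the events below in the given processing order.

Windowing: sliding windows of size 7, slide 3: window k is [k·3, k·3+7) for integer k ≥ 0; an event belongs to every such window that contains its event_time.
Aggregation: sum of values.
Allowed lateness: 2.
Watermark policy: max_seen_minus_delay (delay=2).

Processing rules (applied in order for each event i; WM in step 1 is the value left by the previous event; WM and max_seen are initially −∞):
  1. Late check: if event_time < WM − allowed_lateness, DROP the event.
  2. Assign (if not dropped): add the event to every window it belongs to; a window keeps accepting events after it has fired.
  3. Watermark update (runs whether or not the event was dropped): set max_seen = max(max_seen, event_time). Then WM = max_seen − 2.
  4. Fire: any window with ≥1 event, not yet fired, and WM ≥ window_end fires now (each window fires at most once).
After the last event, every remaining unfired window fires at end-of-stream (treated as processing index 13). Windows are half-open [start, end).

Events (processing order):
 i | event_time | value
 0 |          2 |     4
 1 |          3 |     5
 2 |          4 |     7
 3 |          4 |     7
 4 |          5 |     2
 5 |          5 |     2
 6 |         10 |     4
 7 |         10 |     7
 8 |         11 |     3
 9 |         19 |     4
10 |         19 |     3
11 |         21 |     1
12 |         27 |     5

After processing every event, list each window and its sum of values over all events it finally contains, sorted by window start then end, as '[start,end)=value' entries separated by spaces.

i=0 t=2 v=4: → [0,7); WM=0
i=1 t=3 v=5: → [3,10),[0,7); WM=1
i=2 t=4 v=7: → [3,10),[0,7); WM=2
i=3 t=4 v=7: → [3,10),[0,7); WM=2
i=4 t=5 v=2: → [3,10),[0,7); WM=3
i=5 t=5 v=2: → [3,10),[0,7); WM=3
i=6 t=10 v=4: → [9,16),[6,13); WM=8; [0,7) fires=27
i=7 t=10 v=7: → [9,16),[6,13); WM=8
i=8 t=11 v=3: → [9,16),[6,13); WM=9
i=9 t=19 v=4: → [18,25),[15,22); WM=17; [3,10) fires=23 [6,13) fires=14 [9,16) fires=14
i=10 t=19 v=3: → [18,25),[15,22); WM=17
i=11 t=21 v=1: → [21,28),[18,25),[15,22); WM=19
i=12 t=27 v=5: → [27,34),[24,31),[21,28); WM=25; [15,22) fires=8 [18,25) fires=8

[0,7)=27 [3,10)=23 [6,13)=14 [9,16)=14 [15,22)=8 [18,25)=8 [21,28)=6 [24,31)=5 [27,34)=5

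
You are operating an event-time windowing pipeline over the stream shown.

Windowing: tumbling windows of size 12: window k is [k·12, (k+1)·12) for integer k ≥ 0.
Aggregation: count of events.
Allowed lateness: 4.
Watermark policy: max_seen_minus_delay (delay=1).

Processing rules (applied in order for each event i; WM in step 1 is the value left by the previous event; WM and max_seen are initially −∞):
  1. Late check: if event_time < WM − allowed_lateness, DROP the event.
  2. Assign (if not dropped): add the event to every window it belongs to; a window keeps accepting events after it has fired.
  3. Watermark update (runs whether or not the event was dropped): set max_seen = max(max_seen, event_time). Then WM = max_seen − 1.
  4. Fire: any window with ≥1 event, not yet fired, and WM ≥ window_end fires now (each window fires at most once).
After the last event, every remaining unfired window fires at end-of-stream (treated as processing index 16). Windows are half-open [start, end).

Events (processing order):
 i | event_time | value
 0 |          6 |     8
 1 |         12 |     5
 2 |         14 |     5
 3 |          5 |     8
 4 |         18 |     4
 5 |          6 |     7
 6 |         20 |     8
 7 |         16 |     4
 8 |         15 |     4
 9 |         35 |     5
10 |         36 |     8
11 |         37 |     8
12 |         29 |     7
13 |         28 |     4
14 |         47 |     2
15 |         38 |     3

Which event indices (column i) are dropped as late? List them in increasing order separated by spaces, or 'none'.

i=0 t=6 v=8: → [0,12); WM=5
i=1 t=12 v=5: → [12,24); WM=11
i=2 t=14 v=5: → [12,24); WM=13; [0,12) fires=1
i=3 t=5 v=8: DROP (t<13-4); WM=13
i=4 t=18 v=4: → [12,24); WM=17
i=5 t=6 v=7: DROP (t<17-4); WM=17
i=6 t=20 v=8: → [12,24); WM=19
i=7 t=16 v=4: → [12,24); WM=19
i=8 t=15 v=4: → [12,24); WM=19
i=9 t=35 v=5: → [24,36); WM=34; [12,24) fires=6
i=10 t=36 v=8: → [36,48); WM=35
i=11 t=37 v=8: → [36,48); WM=36; [24,36) fires=1
i=12 t=29 v=7: DROP (t<36-4); WM=36
i=13 t=28 v=4: DROP (t<36-4); WM=36
i=14 t=47 v=2: → [36,48); WM=46
i=15 t=38 v=3: DROP (t<46-4); WM=46

3 5 12 13 15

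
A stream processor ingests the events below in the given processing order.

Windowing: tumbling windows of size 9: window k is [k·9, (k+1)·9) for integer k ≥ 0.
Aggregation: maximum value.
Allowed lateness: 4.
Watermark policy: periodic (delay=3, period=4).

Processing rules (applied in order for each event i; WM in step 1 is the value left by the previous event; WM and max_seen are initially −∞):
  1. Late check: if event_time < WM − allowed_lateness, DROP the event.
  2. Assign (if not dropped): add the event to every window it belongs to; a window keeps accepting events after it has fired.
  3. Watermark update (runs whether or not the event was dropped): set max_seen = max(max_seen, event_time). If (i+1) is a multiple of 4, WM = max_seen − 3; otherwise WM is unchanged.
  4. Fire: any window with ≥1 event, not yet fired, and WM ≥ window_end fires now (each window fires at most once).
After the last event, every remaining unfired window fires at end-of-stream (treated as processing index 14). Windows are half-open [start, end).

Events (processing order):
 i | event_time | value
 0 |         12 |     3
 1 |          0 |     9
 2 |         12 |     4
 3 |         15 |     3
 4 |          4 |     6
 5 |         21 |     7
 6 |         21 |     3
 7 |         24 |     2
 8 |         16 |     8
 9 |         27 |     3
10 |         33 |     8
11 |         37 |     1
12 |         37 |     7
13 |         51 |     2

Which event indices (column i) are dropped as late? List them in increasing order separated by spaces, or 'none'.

4 8

i=0 t=12 v=3: → [9,18); WM=−∞
i=1 t=0 v=9: → [0,9); WM=−∞
i=2 t=12 v=4: → [9,18); WM=−∞
i=3 t=15 v=3: → [9,18); WM=12; [0,9) fires=9
i=4 t=4 v=6: DROP (t<12-4); WM=12
i=5 t=21 v=7: → [18,27); WM=12
i=6 t=21 v=3: → [18,27); WM=12
i=7 t=24 v=2: → [18,27); WM=21; [9,18) fires=4
i=8 t=16 v=8: DROP (t<21-4); WM=21
i=9 t=27 v=3: → [27,36); WM=21
i=10 t=33 v=8: → [27,36); WM=21
i=11 t=37 v=1: → [36,45); WM=34; [18,27) fires=7
i=12 t=37 v=7: → [36,45); WM=34
i=13 t=51 v=2: → [45,54); WM=34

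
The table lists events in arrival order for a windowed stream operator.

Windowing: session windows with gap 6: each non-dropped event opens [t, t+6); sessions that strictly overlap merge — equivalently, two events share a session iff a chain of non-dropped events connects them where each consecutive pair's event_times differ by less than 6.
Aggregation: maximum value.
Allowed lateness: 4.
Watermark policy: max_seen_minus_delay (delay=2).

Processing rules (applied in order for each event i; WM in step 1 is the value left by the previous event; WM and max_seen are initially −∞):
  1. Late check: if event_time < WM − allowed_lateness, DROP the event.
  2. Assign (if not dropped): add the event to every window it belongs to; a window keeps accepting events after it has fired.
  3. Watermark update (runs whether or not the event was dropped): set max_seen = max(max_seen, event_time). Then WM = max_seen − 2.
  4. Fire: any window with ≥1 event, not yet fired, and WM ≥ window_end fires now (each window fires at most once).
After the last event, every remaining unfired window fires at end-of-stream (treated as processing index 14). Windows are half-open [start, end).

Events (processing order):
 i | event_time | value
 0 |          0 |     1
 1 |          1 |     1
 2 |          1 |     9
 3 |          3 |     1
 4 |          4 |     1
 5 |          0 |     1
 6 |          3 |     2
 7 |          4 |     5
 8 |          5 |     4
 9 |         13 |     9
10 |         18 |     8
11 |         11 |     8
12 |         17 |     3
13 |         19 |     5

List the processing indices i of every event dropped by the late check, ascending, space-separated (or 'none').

i=0 t=0 v=1: → [0,6); WM=-2
i=1 t=1 v=1: → [0,7); WM=-1
i=2 t=1 v=9: → [0,7); WM=-1
i=3 t=3 v=1: → [0,9); WM=1
i=4 t=4 v=1: → [0,10); WM=2
i=5 t=0 v=1: → [0,10); WM=2
i=6 t=3 v=2: → [0,10); WM=2
i=7 t=4 v=5: → [0,10); WM=2
i=8 t=5 v=4: → [0,11); WM=3
i=9 t=13 v=9: → [13,19); WM=11
i=10 t=18 v=8: → [13,24); WM=16
i=11 t=11 v=8: DROP (t<16-4); WM=16
i=12 t=17 v=3: → [13,24); WM=16
i=13 t=19 v=5: → [13,25); WM=17

11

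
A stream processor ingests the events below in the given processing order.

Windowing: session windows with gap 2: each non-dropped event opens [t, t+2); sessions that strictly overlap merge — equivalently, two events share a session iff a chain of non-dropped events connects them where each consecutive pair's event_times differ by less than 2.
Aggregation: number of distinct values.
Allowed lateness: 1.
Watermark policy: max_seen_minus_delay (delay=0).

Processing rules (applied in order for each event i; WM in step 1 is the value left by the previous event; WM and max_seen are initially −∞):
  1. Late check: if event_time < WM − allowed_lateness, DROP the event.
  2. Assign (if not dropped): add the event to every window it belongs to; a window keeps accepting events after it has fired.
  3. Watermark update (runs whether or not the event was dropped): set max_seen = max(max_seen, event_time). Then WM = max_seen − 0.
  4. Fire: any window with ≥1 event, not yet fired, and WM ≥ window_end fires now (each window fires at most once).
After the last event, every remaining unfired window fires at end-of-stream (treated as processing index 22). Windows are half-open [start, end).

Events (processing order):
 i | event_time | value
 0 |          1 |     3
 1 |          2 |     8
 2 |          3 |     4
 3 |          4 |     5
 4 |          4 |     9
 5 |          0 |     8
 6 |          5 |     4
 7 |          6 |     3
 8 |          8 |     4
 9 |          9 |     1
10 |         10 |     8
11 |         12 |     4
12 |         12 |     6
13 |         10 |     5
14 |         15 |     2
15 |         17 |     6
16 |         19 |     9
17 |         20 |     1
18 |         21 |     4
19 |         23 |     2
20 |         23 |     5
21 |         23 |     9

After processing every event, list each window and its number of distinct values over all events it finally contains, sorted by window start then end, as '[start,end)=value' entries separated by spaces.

[1,8)=5 [8,12)=3 [12,14)=2 [15,17)=1 [17,19)=1 [19,23)=3 [23,25)=3

i=0 t=1 v=3: → [1,3); WM=1
i=1 t=2 v=8: → [1,4); WM=2
i=2 t=3 v=4: → [1,5); WM=3
i=3 t=4 v=5: → [1,6); WM=4
i=4 t=4 v=9: → [1,6); WM=4
i=5 t=0 v=8: DROP (t<4-1); WM=4
i=6 t=5 v=4: → [1,7); WM=5
i=7 t=6 v=3: → [1,8); WM=6
i=8 t=8 v=4: → [8,10); WM=8
i=9 t=9 v=1: → [8,11); WM=9
i=10 t=10 v=8: → [8,12); WM=10
i=11 t=12 v=4: → [12,14); WM=12
i=12 t=12 v=6: → [12,14); WM=12
i=13 t=10 v=5: DROP (t<12-1); WM=12
i=14 t=15 v=2: → [15,17); WM=15
i=15 t=17 v=6: → [17,19); WM=17
i=16 t=19 v=9: → [19,21); WM=19
i=17 t=20 v=1: → [19,22); WM=20
i=18 t=21 v=4: → [19,23); WM=21
i=19 t=23 v=2: → [23,25); WM=23
i=20 t=23 v=5: → [23,25); WM=23
i=21 t=23 v=9: → [23,25); WM=23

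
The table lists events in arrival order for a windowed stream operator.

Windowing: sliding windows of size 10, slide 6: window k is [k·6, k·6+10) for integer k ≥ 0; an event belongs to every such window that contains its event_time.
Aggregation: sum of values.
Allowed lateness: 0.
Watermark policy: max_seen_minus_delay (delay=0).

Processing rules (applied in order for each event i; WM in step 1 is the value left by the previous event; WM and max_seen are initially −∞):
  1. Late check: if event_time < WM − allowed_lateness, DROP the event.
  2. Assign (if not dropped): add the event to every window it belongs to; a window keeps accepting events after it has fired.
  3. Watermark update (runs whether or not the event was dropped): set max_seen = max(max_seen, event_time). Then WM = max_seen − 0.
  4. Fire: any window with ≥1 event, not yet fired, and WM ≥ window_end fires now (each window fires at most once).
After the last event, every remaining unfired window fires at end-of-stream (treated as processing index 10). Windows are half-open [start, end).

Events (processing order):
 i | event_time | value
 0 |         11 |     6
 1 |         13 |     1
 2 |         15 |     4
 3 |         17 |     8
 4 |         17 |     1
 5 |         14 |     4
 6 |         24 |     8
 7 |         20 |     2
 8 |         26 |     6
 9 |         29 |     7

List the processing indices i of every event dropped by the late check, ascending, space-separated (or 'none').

i=0 t=11 v=6: → [6,16); WM=11
i=1 t=13 v=1: → [12,22),[6,16); WM=13
i=2 t=15 v=4: → [12,22),[6,16); WM=15
i=3 t=17 v=8: → [12,22); WM=17; [6,16) fires=11
i=4 t=17 v=1: → [12,22); WM=17
i=5 t=14 v=4: DROP (t<17-0); WM=17
i=6 t=24 v=8: → [24,34),[18,28); WM=24; [12,22) fires=14
i=7 t=20 v=2: DROP (t<24-0); WM=24
i=8 t=26 v=6: → [24,34),[18,28); WM=26
i=9 t=29 v=7: → [24,34); WM=29; [18,28) fires=14

5 7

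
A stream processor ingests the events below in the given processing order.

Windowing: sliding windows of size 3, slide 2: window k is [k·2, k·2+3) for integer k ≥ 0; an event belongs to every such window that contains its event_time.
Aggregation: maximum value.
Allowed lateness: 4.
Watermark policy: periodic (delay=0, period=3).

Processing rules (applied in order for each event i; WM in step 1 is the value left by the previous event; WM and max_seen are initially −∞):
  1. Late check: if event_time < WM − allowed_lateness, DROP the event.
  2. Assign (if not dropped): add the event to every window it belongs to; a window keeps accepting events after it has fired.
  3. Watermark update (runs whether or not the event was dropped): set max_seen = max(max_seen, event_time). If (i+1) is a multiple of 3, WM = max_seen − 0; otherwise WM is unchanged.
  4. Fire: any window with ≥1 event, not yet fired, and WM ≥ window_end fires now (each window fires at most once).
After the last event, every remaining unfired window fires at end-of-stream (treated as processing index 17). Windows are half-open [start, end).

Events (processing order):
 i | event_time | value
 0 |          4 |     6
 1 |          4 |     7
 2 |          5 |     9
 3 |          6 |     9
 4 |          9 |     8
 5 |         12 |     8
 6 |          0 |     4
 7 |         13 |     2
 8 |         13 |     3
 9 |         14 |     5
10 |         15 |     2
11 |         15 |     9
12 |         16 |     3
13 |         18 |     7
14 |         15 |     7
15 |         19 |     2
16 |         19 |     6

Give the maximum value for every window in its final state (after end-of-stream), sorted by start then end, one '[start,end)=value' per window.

i=0 t=4 v=6: → [4,7),[2,5); WM=−∞
i=1 t=4 v=7: → [4,7),[2,5); WM=−∞
i=2 t=5 v=9: → [4,7); WM=5; [2,5) fires=7
i=3 t=6 v=9: → [6,9),[4,7); WM=5
i=4 t=9 v=8: → [8,11); WM=5
i=5 t=12 v=8: → [12,15),[10,13); WM=12; [4,7) fires=9 [6,9) fires=9 [8,11) fires=8
i=6 t=0 v=4: DROP (t<12-4); WM=12
i=7 t=13 v=2: → [12,15); WM=12
i=8 t=13 v=3: → [12,15); WM=13; [10,13) fires=8
i=9 t=14 v=5: → [14,17),[12,15); WM=13
i=10 t=15 v=2: → [14,17); WM=13
i=11 t=15 v=9: → [14,17); WM=15; [12,15) fires=8
i=12 t=16 v=3: → [16,19),[14,17); WM=15
i=13 t=18 v=7: → [18,21),[16,19); WM=15
i=14 t=15 v=7: → [14,17); WM=18; [14,17) fires=9
i=15 t=19 v=2: → [18,21); WM=18
i=16 t=19 v=6: → [18,21); WM=18

[2,5)=7 [4,7)=9 [6,9)=9 [8,11)=8 [10,13)=8 [12,15)=8 [14,17)=9 [16,19)=7 [18,21)=7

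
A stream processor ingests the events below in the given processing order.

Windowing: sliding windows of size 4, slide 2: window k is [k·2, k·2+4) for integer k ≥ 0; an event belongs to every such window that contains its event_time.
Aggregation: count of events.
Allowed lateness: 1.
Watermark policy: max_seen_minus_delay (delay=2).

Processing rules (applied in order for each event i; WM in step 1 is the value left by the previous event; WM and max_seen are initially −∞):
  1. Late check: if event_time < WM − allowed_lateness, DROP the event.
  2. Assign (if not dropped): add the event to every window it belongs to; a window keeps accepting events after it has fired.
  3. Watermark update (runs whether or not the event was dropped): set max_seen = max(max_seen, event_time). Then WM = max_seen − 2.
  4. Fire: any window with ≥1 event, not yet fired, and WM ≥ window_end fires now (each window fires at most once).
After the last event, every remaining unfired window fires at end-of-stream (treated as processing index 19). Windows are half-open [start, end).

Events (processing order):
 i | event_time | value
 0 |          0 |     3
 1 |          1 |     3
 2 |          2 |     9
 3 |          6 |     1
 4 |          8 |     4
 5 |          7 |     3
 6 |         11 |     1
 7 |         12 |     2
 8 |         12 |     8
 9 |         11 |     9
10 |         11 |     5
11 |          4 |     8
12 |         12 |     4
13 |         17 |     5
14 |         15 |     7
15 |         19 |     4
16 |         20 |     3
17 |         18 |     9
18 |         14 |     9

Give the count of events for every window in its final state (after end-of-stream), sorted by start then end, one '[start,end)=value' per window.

[0,4)=3 [2,6)=1 [4,8)=2 [6,10)=3 [8,12)=4 [10,14)=6 [12,16)=4 [14,18)=2 [16,20)=3 [18,22)=3 [20,24)=1

i=0 t=0 v=3: → [0,4); WM=-2
i=1 t=1 v=3: → [0,4); WM=-1
i=2 t=2 v=9: → [2,6),[0,4); WM=0
i=3 t=6 v=1: → [6,10),[4,8); WM=4; [0,4) fires=3
i=4 t=8 v=4: → [8,12),[6,10); WM=6; [2,6) fires=1
i=5 t=7 v=3: → [6,10),[4,8); WM=6
i=6 t=11 v=1: → [10,14),[8,12); WM=9; [4,8) fires=2
i=7 t=12 v=2: → [12,16),[10,14); WM=10; [6,10) fires=3
i=8 t=12 v=8: → [12,16),[10,14); WM=10
i=9 t=11 v=9: → [10,14),[8,12); WM=10
i=10 t=11 v=5: → [10,14),[8,12); WM=10
i=11 t=4 v=8: DROP (t<10-1); WM=10
i=12 t=12 v=4: → [12,16),[10,14); WM=10
i=13 t=17 v=5: → [16,20),[14,18); WM=15; [8,12) fires=4 [10,14) fires=6
i=14 t=15 v=7: → [14,18),[12,16); WM=15
i=15 t=19 v=4: → [18,22),[16,20); WM=17; [12,16) fires=4
i=16 t=20 v=3: → [20,24),[18,22); WM=18; [14,18) fires=2
i=17 t=18 v=9: → [18,22),[16,20); WM=18
i=18 t=14 v=9: DROP (t<18-1); WM=18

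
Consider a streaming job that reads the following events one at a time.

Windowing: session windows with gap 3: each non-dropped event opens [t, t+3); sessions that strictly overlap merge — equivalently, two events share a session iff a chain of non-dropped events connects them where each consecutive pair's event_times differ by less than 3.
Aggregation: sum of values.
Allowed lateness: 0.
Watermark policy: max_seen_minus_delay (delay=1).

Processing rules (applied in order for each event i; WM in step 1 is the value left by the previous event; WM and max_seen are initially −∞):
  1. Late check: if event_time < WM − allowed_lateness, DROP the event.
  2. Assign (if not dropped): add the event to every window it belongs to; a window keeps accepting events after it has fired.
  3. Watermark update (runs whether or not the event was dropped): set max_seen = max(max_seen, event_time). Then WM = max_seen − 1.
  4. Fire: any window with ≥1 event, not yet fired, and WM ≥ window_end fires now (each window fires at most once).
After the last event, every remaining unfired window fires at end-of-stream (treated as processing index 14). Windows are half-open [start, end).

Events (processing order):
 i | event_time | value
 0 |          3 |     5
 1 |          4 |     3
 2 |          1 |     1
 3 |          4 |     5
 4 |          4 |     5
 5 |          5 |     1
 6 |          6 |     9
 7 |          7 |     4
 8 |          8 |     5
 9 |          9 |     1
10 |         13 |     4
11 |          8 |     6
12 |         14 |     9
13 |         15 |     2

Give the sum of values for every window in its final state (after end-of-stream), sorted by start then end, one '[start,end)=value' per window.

[3,12)=38 [13,18)=15

i=0 t=3 v=5: → [3,6); WM=2
i=1 t=4 v=3: → [3,7); WM=3
i=2 t=1 v=1: DROP (t<3-0); WM=3
i=3 t=4 v=5: → [3,7); WM=3
i=4 t=4 v=5: → [3,7); WM=3
i=5 t=5 v=1: → [3,8); WM=4
i=6 t=6 v=9: → [3,9); WM=5
i=7 t=7 v=4: → [3,10); WM=6
i=8 t=8 v=5: → [3,11); WM=7
i=9 t=9 v=1: → [3,12); WM=8
i=10 t=13 v=4: → [13,16); WM=12
i=11 t=8 v=6: DROP (t<12-0); WM=12
i=12 t=14 v=9: → [13,17); WM=13
i=13 t=15 v=2: → [13,18); WM=14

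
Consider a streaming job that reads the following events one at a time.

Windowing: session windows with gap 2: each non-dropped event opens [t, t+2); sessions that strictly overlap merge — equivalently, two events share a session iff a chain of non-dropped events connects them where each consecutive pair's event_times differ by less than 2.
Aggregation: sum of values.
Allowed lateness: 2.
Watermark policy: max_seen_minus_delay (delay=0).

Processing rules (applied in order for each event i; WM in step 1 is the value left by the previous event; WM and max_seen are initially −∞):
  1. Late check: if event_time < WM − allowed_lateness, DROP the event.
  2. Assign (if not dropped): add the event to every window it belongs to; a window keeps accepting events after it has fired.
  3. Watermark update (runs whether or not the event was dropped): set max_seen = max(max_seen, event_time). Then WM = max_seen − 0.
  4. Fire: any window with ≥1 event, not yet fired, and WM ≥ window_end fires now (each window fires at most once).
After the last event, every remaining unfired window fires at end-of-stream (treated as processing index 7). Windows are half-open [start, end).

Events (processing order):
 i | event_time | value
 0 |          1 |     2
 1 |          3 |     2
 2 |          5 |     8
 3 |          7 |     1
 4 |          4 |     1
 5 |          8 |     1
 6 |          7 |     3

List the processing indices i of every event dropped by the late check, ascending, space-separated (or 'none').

4

i=0 t=1 v=2: → [1,3); WM=1
i=1 t=3 v=2: → [3,5); WM=3
i=2 t=5 v=8: → [5,7); WM=5
i=3 t=7 v=1: → [7,9); WM=7
i=4 t=4 v=1: DROP (t<7-2); WM=7
i=5 t=8 v=1: → [7,10); WM=8
i=6 t=7 v=3: → [7,10); WM=8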